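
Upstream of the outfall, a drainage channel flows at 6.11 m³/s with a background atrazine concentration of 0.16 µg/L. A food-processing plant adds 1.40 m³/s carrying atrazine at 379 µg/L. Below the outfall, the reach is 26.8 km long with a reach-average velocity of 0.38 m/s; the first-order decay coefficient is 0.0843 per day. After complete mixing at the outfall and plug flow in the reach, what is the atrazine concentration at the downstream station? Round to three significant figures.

Mixed concentration C = ΣQC/ΣQ = (6.110·0.1600 + 1.400·379.0) / 7.510 = 531.6/7.510 = 70.78 µg/L.
Travel time t = 26.8·1000 / 0.38 = 70530 s = 19.59 h.
First-order decay: C = 70.78·exp(−k·t) = 70.78·0.9335 = 66.08 µg/L.

66.1 µg/L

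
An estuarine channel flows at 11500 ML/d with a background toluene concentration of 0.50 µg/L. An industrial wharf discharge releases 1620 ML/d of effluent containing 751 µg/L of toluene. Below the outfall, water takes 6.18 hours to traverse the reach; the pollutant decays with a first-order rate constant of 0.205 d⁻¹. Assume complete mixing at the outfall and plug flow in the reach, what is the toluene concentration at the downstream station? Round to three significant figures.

88.4 µg/L

After mixing, C = (11500·0.5000 + 1620·751.0) / 13120 = 1222000/13120 = 93.17 µg/L.
After decay, C = 93.17 × e^(−kt) = 93.17 × 0.9486 = 88.38 µg/L.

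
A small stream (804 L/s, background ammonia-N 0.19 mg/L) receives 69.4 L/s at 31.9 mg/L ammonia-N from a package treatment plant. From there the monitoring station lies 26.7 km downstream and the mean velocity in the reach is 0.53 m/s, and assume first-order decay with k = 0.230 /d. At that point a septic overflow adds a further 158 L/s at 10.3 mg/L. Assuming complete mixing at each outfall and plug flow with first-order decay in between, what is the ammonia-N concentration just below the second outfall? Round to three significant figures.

Mixed concentration C = ΣQC/ΣQ = (804.0·0.1900 + 69.40·31.90) / 873.4 = 2367/873.4 = 2.710 mg/L; combined flow 873.4 L/s.
Travel time t = 26.7·1000 / 0.53 = 50380 s = 13.99 h.
Applying C = C₀e^(−kt): 2.710 × 0.8745 = 2.370 mg/L.
At the second outfall, C = (873.4·2.370 + 158.0·10.30) / (873.4 + 158.0) = 3.584 mg/L.

3.58 mg/L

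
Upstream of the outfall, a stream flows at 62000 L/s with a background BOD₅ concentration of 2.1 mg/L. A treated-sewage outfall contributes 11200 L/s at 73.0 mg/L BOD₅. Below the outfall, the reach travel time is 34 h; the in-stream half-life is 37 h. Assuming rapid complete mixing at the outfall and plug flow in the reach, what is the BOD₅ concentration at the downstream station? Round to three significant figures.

6.85 mg/L

Mixed concentration C = ΣQC/ΣQ = (62000·2.100 + 11200·73.00) / 73200 = 947800/73200 = 12.95 mg/L.
Half-life 37 h → k = ln 2 / 37 = 0.01873 h⁻¹ = 0.4496 d⁻¹.
Applying C = C₀e^(−kt): 12.95 × 0.5289 = 6.848 mg/L.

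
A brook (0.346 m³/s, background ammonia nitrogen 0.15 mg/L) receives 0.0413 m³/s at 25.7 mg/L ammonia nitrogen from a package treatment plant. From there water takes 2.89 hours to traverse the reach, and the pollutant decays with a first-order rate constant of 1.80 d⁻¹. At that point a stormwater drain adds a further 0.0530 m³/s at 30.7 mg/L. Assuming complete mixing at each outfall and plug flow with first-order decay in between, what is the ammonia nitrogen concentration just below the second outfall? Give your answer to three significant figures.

5.73 mg/L

Conservation of mass: C = (0.3460·0.1500 + 0.04130·25.70) / 0.3873 = 1.113/0.3873 = 2.875 mg/L; combined flow 0.3873 m³/s.
First-order decay: C = 2.875·exp(−k·t) = 2.875·0.8051 = 2.314 mg/L.
At the second outfall, C = (0.3873·2.314 + 0.05300·30.70) / (0.3873 + 0.05300) = 5.731 mg/L.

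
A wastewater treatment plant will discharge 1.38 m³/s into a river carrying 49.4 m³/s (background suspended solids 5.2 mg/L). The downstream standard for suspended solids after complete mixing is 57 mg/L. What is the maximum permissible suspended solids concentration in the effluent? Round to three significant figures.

At the limit, (Qr·Cr + Qe·Cₑ)/(Qr + Qe) = 57:
Cₑ = (50.78·57 − 49.40·5.200) / 1.380 = 1911 mg/L.

1910 mg/L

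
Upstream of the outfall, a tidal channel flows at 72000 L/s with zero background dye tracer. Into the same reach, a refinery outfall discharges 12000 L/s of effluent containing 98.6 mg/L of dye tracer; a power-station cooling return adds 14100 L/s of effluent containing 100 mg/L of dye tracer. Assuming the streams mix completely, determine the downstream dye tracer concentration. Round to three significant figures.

26.4 mg/L

Flow-weighted average: C = (72000·0 + 12000·98.60 + 14100·100.0) / 98100 = 2593000/98100 = 26.43 mg/L.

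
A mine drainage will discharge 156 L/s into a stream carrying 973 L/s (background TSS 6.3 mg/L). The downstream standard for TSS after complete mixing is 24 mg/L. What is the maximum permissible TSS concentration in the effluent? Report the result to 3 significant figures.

134 mg/L

At the limit, (Qr·Cr + Qe·Cₑ)/(Qr + Qe) = 24:
Cₑ = (1129·24 − 973.0·6.300) / 156.0 = 134.4 mg/L.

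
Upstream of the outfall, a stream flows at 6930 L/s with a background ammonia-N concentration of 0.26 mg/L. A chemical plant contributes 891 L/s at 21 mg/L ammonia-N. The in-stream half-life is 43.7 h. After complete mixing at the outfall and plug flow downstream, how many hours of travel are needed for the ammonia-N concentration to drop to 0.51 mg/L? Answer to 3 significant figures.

Mixed concentration C = ΣQC/ΣQ = (6930·0.2600 + 891.0·21.00) / 7821 = 20510/7821 = 2.623 mg/L.
Half-life 43.7 h → k = ln 2 / 43.7 = 0.01586 h⁻¹ = 0.3807 d⁻¹.
2.623·exp(−k·t) = 0.51 → t = ln(2.623/0.51)/k = 371700 s = 103.2 h.

103 h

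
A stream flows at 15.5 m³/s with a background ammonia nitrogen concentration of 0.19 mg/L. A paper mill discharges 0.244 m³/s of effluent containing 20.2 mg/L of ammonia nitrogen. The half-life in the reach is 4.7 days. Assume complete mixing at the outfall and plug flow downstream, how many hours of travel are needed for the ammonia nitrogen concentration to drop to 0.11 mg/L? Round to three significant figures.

Mass balance: C = (15.50·0.1900 + 0.2440·20.20) / 15.74 = 7.874/15.74 = 0.5001 mg/L.
Half-life 4.7 d → k = ln 2 / 4.7 = 0.1475 d⁻¹.
0.5001·exp(−k·t) = 0.11 → t = ln(0.5001/0.11)/k = 887200 s = 246.4 h.

246 h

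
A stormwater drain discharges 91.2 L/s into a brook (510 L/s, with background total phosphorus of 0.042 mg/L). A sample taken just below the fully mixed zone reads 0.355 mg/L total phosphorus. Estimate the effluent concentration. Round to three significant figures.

2.11 mg/L

Mass balance: 510.0·0.04200 + 91.20·Cₑ = 601.2·0.3550
→ Cₑ = (601.2·0.3550 − 510.0·0.04200) / 91.20 = 2.105 mg/L.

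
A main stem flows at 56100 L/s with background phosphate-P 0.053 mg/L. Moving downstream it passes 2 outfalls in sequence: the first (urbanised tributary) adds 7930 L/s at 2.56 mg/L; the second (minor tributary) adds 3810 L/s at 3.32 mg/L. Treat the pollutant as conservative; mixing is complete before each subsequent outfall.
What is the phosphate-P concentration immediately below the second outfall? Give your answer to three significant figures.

0.530 mg/L

Below outfall 1: Q → 64030 L/s, C = (56100·0.05300 + 7930·2.560)/64030 = 0.3635 mg/L.
Below outfall 2: Q → 67840 L/s, C = (64030·0.3635 + 3810·3.320)/67840 = 0.5295 mg/L.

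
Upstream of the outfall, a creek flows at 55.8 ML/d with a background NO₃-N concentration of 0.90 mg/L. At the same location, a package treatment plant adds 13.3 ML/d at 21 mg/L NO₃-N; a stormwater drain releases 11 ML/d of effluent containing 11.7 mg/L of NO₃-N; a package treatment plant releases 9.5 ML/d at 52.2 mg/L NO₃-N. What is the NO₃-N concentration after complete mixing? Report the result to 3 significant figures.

10.6 mg/L

Conservation of mass: C = (55.80·0.9000 + 13.30·21.00 + 11.00·11.70 + 9.500·52.20) / 89.60 = 954.1/89.60 = 10.65 mg/L.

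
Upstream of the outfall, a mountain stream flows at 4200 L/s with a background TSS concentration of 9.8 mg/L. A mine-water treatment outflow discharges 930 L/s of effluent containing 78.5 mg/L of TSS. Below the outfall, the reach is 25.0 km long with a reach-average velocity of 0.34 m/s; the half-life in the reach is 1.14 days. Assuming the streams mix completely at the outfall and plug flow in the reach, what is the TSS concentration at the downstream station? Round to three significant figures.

13.3 mg/L

Flow-weighted average: C = (4200·9.800 + 930.0·78.50) / 5130 = 114200/5130 = 22.25 mg/L.
Travel time t = 25.0·1000 / 0.34 = 73530 s = 20.42 h.
Half-life 1.14 d → k = ln 2 / 1.14 = 0.6080 d⁻¹.
First-order decay: C = 22.25·exp(−k·t) = 22.25·0.5960 = 13.26 mg/L.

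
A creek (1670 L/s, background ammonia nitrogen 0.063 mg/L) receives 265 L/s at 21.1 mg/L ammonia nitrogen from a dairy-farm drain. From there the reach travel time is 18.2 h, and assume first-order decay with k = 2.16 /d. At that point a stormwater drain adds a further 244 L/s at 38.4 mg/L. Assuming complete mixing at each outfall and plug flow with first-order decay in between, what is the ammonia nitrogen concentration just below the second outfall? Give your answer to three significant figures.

Mixed concentration C = ΣQC/ΣQ = (1670·0.06300 + 265.0·21.10) / 1935 = 5697/1935 = 2.944 mg/L; combined flow 1935 L/s.
After decay, C = 2.944 × e^(−kt) = 2.944 × 0.1944 = 0.5722 mg/L.
At the second outfall, C = (1935·0.5722 + 244.0·38.40) / (1935 + 244.0) = 4.808 mg/L.

4.81 mg/L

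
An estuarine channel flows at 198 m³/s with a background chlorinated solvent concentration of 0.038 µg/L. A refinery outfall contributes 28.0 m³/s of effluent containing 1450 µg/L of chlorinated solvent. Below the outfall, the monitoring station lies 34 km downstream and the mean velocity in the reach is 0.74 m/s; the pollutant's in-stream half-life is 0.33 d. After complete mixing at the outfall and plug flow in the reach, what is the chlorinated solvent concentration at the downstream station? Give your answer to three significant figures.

58.8 µg/L

Mass balance: C = (198.0·0.03800 + 28.00·1450) / 226.0 = 40610/226.0 = 179.7 µg/L.
Travel time t = 34·1000 / 0.74 = 45950 s = 12.76 h.
Half-life 0.33 d → k = ln 2 / 0.33 = 2.100 d⁻¹.
First-order decay: C = 179.7·exp(−k·t) = 179.7·0.3273 = 58.80 µg/L.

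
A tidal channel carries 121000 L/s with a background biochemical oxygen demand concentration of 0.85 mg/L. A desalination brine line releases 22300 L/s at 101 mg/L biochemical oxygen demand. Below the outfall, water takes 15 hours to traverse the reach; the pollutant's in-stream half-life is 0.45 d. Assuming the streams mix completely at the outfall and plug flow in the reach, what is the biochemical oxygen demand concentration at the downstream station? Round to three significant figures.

Conservation of mass: C = (121000·0.8500 + 22300·101.0) / 143300 = 2355000/143300 = 16.44 mg/L.
Half-life 0.45 d → k = ln 2 / 0.45 = 1.540 d⁻¹.
Applying C = C₀e^(−kt): 16.44 × 0.3819 = 6.276 mg/L.

6.28 mg/L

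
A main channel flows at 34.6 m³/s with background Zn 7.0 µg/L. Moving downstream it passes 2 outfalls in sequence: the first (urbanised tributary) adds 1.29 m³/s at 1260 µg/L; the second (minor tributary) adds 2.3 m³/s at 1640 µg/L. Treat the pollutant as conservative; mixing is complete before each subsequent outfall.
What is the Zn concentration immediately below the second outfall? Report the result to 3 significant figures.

Below outfall 1: Q → 35.89 m³/s, C = (34.60·7.000 + 1.290·1260)/35.89 = 52.04 µg/L.
Below outfall 2: Q → 38.19 m³/s, C = (35.89·52.04 + 2.300·1640)/38.19 = 147.7 µg/L.

148 µg/L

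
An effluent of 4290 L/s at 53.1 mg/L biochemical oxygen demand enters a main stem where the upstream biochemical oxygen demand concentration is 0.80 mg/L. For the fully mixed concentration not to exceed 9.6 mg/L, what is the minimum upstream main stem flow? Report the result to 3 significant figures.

Set C_mix = 9.6: (Q·0.8000 + 4290·53.10) / (Q + 4290) = 9.6
→ Q = 4290·(53.10 − 9.6)/(9.6 − 0.8000) = 21210 L/s.

21200 L/s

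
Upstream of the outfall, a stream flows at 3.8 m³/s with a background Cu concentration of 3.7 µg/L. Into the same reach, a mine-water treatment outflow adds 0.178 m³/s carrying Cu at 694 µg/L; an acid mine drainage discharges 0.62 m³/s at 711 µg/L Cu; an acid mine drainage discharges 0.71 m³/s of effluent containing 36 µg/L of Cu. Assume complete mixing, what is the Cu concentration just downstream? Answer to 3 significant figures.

114 µg/L

Conservation of mass: C = (3.800·3.700 + 0.1780·694.0 + 0.6200·711.0 + 0.7100·36.00) / 5.308 = 604.0/5.308 = 113.8 µg/L.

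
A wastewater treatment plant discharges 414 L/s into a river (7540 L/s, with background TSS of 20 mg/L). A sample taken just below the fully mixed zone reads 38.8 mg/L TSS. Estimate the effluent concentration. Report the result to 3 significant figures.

Mass balance: 7540·20.00 + 414.0·Cₑ = 7954·38.80
→ Cₑ = (7954·38.80 − 7540·20.00) / 414.0 = 381.2 mg/L.

381 mg/L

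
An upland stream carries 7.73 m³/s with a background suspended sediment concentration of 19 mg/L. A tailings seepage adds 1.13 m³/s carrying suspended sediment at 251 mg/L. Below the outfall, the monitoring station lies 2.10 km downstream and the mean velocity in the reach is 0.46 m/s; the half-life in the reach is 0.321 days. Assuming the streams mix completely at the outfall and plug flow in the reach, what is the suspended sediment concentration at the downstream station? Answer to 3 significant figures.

43.3 mg/L

Conservation of mass: C = (7.730·19.00 + 1.130·251.0) / 8.860 = 430.5/8.860 = 48.59 mg/L.
Travel time t = 2.10·1000 / 0.46 = 4565 s = 1.268 h.
Half-life 0.321 d → k = ln 2 / 0.321 = 2.159 d⁻¹.
Applying C = C₀e^(−kt): 48.59 × 0.8922 = 43.35 mg/L.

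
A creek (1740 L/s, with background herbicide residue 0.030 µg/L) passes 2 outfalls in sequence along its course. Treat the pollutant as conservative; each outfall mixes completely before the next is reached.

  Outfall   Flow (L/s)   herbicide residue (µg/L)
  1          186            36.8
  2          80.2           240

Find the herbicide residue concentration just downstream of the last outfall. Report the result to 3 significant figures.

After outfall 1: Q = 1740 + 186.0 = 1926 L/s; C = (1740·0.03000 + 186.0·36.80)/1926 = 3.581 µg/L.
After outfall 2: Q = 1926 + 80.20 = 2006 L/s; C = (1926·3.581 + 80.20·240.0)/2006 = 13.03 µg/L.

13.0 µg/L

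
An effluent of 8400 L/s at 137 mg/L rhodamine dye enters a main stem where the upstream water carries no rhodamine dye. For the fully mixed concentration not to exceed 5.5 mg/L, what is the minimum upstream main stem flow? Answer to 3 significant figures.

Set C_mix = 5.5: (Q·0 + 8400·137.0) / (Q + 8400) = 5.5
→ Q = 8400·(137.0 − 5.5)/(5.5 − 0) = 200800 L/s.

201000 L/s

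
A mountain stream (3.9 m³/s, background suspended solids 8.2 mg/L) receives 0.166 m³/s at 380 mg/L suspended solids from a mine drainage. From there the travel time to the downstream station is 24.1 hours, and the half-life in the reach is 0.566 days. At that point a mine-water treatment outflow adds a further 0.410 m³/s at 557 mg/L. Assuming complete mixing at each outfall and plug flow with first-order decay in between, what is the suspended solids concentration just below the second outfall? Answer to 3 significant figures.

Mass balance: C = (3.900·8.200 + 0.1660·380.0) / 4.066 = 95.06/4.066 = 23.38 mg/L; combined flow 4.066 m³/s.
Half-life 0.566 d → k = ln 2 / 0.566 = 1.225 d⁻¹.
After decay, C = 23.38 × e^(−kt) = 23.38 × 0.2924 = 6.835 mg/L.
Second outfall: C = (4.066·6.835 + 0.4100·557.0)/4.476 = 57.23 mg/L.

57.2 mg/L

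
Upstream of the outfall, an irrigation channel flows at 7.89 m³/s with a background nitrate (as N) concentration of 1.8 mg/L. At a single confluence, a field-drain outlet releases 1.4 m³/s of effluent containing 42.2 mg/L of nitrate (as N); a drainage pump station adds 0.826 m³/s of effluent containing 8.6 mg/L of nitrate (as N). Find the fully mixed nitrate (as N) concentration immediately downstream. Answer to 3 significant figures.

Flow-weighted average: C = (7.890·1.800 + 1.400·42.20 + 0.8260·8.600) / 10.12 = 80.39/10.12 = 7.946 mg/L.

7.95 mg/L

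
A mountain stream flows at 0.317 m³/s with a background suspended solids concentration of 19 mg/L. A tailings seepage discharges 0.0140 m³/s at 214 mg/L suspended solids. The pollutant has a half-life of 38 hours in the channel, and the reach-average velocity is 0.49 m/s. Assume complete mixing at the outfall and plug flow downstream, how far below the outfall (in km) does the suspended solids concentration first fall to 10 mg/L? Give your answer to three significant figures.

Mass balance: C = (0.3170·19.00 + 0.01400·214.0) / 0.3310 = 9.019/0.3310 = 27.25 mg/L.
Half-life 38 h → k = ln 2 / 38 = 0.01824 h⁻¹ = 0.4378 d⁻¹.
Set 27.25·exp(−k·t) = 10 → t = ln(27.25/10)/k = 197800 s = 54.95 h.
Distance = v·t = 0.49·197800 = 96940 m = 96.94 km.

96.9 km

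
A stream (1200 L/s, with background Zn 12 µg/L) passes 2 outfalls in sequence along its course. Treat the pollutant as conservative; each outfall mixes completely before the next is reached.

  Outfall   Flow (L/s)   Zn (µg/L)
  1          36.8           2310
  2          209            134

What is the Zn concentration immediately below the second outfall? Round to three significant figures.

Below outfall 1: Q → 1237 L/s, C = (1200·12.00 + 36.80·2310)/1237 = 80.38 µg/L.
Below outfall 2: Q → 1446 L/s, C = (1237·80.38 + 209.0·134.0)/1446 = 88.13 µg/L.

88.1 µg/L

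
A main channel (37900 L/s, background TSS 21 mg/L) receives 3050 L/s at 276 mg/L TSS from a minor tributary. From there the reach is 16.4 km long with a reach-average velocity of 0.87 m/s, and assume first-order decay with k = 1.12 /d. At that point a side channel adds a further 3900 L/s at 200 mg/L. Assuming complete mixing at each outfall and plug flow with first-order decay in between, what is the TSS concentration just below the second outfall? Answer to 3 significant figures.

46.0 mg/L

After mixing, C = (37900·21.00 + 3050·276.0) / 40950 = 1638000/40950 = 39.99 mg/L; combined flow 40950 L/s.
Travel time t = 16.4·1000 / 0.87 = 18850 s = 5.236 h.
After decay, C = 39.99 × e^(−kt) = 39.99 × 0.7832 = 31.32 mg/L.
Second outfall: C = (40950·31.32 + 3900·200.0)/44850 = 45.99 mg/L.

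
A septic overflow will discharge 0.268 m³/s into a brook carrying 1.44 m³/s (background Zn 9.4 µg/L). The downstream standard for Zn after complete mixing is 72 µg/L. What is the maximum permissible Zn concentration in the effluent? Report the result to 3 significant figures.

At the limit, (Qr·Cr + Qe·Cₑ)/(Qr + Qe) = 72:
Cₑ = (1.708·72 − 1.440·9.400) / 0.2680 = 408.4 µg/L.

408 µg/L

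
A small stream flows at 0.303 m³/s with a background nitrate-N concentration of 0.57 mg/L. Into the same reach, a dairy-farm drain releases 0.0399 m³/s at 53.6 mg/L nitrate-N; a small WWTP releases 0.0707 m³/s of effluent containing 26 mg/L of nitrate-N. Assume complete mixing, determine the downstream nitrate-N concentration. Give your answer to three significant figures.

10.0 mg/L

Mixed concentration C = ΣQC/ΣQ = (0.3030·0.5700 + 0.03990·53.60 + 0.07070·26.00) / 0.4136 = 4.150/0.4136 = 10.03 mg/L.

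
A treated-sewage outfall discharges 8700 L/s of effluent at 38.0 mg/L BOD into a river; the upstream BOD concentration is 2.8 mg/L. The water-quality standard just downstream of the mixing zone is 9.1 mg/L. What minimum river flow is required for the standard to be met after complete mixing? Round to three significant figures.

39900 L/s

Set C_mix = 9.1: (Q·2.800 + 8700·38.00) / (Q + 8700) = 9.1
→ Q = 8700·(38.00 − 9.1)/(9.1 − 2.800) = 39910 L/s.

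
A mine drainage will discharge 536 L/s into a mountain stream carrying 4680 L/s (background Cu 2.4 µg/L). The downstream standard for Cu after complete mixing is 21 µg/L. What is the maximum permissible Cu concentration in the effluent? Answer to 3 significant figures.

183 µg/L

At the limit, (Qr·Cr + Qe·Cₑ)/(Qr + Qe) = 21:
Cₑ = (5216·21 − 4680·2.400) / 536.0 = 183.4 µg/L.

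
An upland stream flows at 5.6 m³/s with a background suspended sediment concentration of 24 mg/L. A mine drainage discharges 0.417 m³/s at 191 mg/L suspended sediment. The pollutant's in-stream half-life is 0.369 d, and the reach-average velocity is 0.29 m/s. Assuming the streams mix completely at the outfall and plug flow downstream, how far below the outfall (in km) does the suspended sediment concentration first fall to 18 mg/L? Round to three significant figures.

9.09 km

Mass balance: C = (5.600·24.00 + 0.4170·191.0) / 6.017 = 214.0/6.017 = 35.57 mg/L.
Half-life 0.369 d → k = ln 2 / 0.369 = 1.878 d⁻¹.
Set 35.57·exp(−k·t) = 18 → t = ln(35.57/18)/k = 31330 s = 8.704 h.
Distance = v·t = 0.29·31330 = 9087 m = 9.087 km.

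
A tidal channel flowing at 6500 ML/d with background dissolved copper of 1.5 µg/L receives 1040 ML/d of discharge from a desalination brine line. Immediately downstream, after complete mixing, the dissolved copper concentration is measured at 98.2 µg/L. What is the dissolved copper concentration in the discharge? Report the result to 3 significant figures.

Mass balance: 6500·1.500 + 1040·Cₑ = 7540·98.20
→ Cₑ = (7540·98.20 − 6500·1.500) / 1040 = 702.6 µg/L.

703 µg/L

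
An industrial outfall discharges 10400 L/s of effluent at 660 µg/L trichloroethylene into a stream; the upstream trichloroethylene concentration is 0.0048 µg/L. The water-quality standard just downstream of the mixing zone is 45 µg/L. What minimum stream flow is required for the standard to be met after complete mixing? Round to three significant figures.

142000 L/s

Set C_mix = 45: (Q·0.004800 + 10400·660.0) / (Q + 10400) = 45
→ Q = 10400·(660.0 − 45)/(45 − 0.004800) = 142100 L/s.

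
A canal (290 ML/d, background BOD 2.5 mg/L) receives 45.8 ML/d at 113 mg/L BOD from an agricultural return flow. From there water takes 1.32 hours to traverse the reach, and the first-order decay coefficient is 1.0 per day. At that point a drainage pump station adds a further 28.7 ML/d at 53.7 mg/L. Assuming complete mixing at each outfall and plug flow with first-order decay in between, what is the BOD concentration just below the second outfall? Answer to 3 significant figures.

19.5 mg/L

Flow-weighted average: C = (290.0·2.500 + 45.80·113.0) / 335.8 = 5900/335.8 = 17.57 mg/L; combined flow 335.8 ML/d.
After decay, C = 17.57 × e^(−kt) = 17.57 × 0.9465 = 16.63 mg/L.
At the second outfall, C = (335.8·16.63 + 28.70·53.70) / (335.8 + 28.70) = 19.55 mg/L.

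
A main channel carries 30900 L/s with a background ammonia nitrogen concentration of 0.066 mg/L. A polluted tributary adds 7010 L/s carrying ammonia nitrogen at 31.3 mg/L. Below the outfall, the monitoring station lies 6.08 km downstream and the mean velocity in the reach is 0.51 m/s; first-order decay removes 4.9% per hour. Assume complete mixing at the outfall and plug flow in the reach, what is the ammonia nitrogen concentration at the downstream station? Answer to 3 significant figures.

4.95 mg/L

Conservation of mass: C = (30900·0.06600 + 7010·31.30) / 37910 = 221500/37910 = 5.842 mg/L.
Travel time t = 6.08·1000 / 0.51 = 11920 s = 3.312 h.
4.9%/h lost → k = −ln(1 − 0.049) = 0.05024 h⁻¹.
Applying C = C₀e^(−kt): 5.842 × 0.8467 = 4.946 mg/L.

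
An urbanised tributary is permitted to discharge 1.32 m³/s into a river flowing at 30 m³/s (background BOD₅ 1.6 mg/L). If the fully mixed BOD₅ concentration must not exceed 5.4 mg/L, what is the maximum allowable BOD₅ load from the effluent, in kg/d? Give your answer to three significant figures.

10500 kg/d

Mass balance at the limit: 30.00·1.600 + 1.320·Cₑ = 31.32·5.4 → Cₑ = 91.76 mg/L.
Load = 1.320 m³/s × 91.76 g/m³ × 86 400 s/d = 10470 kg/d.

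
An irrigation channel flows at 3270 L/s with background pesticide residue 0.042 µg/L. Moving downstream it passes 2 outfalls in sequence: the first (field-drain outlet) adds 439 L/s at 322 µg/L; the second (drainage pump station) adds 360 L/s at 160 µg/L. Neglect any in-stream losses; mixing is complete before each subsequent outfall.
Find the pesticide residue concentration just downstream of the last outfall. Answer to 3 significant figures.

48.9 µg/L

After outfall 1: Q = 3270 + 439.0 = 3709 L/s; C = (3270·0.04200 + 439.0·322.0)/3709 = 38.15 µg/L.
After outfall 2: Q = 3709 + 360.0 = 4069 L/s; C = (3709·38.15 + 360.0·160.0)/4069 = 48.93 µg/L.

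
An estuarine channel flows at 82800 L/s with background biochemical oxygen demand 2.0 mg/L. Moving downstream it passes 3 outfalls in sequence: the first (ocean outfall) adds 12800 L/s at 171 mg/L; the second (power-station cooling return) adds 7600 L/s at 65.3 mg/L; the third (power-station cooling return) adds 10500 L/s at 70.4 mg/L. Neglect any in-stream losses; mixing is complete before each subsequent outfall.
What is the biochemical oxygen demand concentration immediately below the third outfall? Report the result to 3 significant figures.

31.6 mg/L

Below outfall 1: Q → 95600 L/s, C = (82800·2.000 + 12800·171.0)/95600 = 24.63 mg/L.
Below outfall 2: Q → 103200 L/s, C = (95600·24.63 + 7600·65.30)/103200 = 27.62 mg/L.
Below outfall 3: Q → 113700 L/s, C = (103200·27.62 + 10500·70.40)/113700 = 31.57 mg/L.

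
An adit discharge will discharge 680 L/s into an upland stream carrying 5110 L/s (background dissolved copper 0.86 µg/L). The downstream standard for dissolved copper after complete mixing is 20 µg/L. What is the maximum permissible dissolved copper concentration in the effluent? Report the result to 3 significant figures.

164 µg/L

At the limit, (Qr·Cr + Qe·Cₑ)/(Qr + Qe) = 20:
Cₑ = (5790·20 − 5110·0.8600) / 680.0 = 163.8 µg/L.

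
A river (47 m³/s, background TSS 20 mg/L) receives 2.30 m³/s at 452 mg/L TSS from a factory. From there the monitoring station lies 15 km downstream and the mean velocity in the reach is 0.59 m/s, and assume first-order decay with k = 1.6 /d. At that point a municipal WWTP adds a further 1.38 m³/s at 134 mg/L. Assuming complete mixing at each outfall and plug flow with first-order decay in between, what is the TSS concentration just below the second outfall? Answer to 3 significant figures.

Mass balance: C = (47.00·20.00 + 2.300·452.0) / 49.30 = 1980/49.30 = 40.15 mg/L; combined flow 49.30 m³/s.
Travel time t = 15·1000 / 0.59 = 25420 s = 7.062 h.
After decay, C = 40.15 × e^(−kt) = 40.15 × 0.6245 = 25.08 mg/L.
At the second outfall, C = (49.30·25.08 + 1.380·134.0) / (49.30 + 1.380) = 28.04 mg/L.

28.0 mg/L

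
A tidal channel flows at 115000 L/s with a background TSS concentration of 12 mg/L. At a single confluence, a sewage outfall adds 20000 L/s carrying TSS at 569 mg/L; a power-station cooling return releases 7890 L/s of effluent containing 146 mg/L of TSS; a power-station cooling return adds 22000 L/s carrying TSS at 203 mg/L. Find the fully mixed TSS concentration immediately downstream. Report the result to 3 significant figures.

111 mg/L

Mass balance: C = (115000·12.00 + 20000·569.0 + 7890·146.0 + 22000·203.0) / 164900 = 18380000/164900 = 111.5 mg/L.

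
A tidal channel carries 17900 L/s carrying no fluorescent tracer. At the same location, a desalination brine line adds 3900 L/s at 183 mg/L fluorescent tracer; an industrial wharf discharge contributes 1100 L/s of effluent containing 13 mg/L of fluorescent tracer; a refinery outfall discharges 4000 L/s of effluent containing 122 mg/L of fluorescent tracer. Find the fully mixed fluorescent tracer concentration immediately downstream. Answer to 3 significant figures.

Flow-weighted average: C = (17900·0 + 3900·183.0 + 1100·13.00 + 4000·122.0) / 26900 = 1216000/26900 = 45.20 mg/L.

45.2 mg/L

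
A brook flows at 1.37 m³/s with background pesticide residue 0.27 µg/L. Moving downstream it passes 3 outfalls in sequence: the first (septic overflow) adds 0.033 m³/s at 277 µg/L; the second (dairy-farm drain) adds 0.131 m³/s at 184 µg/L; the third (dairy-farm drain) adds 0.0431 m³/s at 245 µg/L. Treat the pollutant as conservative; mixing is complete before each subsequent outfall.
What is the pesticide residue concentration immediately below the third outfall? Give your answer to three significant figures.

28.0 µg/L

Below outfall 1: Q → 1.403 m³/s, C = (1.370·0.2700 + 0.03300·277.0)/1.403 = 6.779 µg/L.
Below outfall 2: Q → 1.534 m³/s, C = (1.403·6.779 + 0.1310·184.0)/1.534 = 21.91 µg/L.
Below outfall 3: Q → 1.577 m³/s, C = (1.534·21.91 + 0.04310·245.0)/1.577 = 28.01 µg/L.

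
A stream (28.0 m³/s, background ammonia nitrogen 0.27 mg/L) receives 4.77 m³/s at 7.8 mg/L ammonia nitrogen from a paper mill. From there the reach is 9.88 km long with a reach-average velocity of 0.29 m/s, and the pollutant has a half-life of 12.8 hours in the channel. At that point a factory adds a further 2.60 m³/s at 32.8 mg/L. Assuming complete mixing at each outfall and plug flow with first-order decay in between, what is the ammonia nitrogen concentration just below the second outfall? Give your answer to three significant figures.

Mixed concentration C = ΣQC/ΣQ = (28.00·0.2700 + 4.770·7.800) / 32.77 = 44.77/32.77 = 1.366 mg/L; combined flow 32.77 m³/s.
Travel time t = 9.88·1000 / 0.29 = 34070 s = 9.464 h.
Half-life 12.8 h → k = ln 2 / 12.8 = 0.05415 h⁻¹ = 1.300 d⁻¹.
Decay over the reach: 1.366·exp(−kt) = 1.366·0.5990 = 0.8183 mg/L.
At the second outfall, C = (32.77·0.8183 + 2.600·32.80) / (32.77 + 2.600) = 3.169 mg/L.

3.17 mg/L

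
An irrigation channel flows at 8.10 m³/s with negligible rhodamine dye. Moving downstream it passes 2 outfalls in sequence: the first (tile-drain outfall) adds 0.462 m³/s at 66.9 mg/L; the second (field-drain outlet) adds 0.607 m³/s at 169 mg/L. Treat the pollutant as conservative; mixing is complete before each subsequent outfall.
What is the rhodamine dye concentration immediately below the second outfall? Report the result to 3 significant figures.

14.6 mg/L

Below outfall 1: Q → 8.562 m³/s, C = (8.100·0 + 0.4620·66.90)/8.562 = 3.610 mg/L.
Below outfall 2: Q → 9.169 m³/s, C = (8.562·3.610 + 0.6070·169.0)/9.169 = 14.56 mg/L.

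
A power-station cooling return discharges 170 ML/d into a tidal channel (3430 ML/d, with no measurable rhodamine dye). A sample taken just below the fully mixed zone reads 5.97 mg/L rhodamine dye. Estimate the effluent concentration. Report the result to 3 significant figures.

126 mg/L

Mass balance: 3430·0 + 170.0·Cₑ = 3600·5.970
→ Cₑ = (3600·5.970 − 3430·0) / 170.0 = 126.4 mg/L.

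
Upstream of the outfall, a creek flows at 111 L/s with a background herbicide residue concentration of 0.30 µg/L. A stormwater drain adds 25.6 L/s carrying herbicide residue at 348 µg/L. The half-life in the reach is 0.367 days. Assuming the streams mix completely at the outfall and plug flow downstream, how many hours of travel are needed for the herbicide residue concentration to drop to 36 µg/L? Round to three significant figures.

7.60 h

Mixed concentration C = ΣQC/ΣQ = (111.0·0.3000 + 25.60·348.0) / 136.6 = 8942/136.6 = 65.46 µg/L.
Half-life 0.367 d → k = ln 2 / 0.367 = 1.889 d⁻¹.
65.46·exp(−k·t) = 36 → t = ln(65.46/36)/k = 27350 s = 7.598 h.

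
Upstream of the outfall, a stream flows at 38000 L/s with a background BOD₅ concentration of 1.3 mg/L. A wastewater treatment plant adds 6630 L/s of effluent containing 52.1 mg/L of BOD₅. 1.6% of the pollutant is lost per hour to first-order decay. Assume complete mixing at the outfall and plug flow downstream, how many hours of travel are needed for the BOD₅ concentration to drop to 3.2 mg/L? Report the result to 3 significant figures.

63.0 h

After mixing, C = (38000·1.300 + 6630·52.10) / 44630 = 394800/44630 = 8.847 mg/L.
1.6%/h lost → k = −ln(1 − 0.016) = 0.01613 h⁻¹.
8.847·exp(−k·t) = 3.2 → t = ln(8.847/3.2)/k = 227000 s = 63.05 h.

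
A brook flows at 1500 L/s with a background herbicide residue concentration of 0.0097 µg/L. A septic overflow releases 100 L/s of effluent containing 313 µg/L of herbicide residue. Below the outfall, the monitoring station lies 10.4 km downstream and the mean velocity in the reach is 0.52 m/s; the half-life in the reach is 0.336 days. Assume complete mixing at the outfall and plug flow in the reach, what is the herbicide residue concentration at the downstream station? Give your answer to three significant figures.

12.1 µg/L

Flow-weighted average: C = (1500·0.009700 + 100.0·313.0) / 1600 = 31310/1600 = 19.57 µg/L.
Travel time t = 10.4·1000 / 0.52 = 20000 s = 5.556 h.
Half-life 0.336 d → k = ln 2 / 0.336 = 2.063 d⁻¹.
Decay over the reach: 19.57·exp(−kt) = 19.57·0.6203 = 12.14 µg/L.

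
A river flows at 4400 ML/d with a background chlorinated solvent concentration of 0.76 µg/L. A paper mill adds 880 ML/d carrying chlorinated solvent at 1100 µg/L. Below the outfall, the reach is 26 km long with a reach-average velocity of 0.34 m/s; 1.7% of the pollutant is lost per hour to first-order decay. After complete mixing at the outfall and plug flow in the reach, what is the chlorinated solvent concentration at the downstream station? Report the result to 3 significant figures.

128 µg/L

After mixing, C = (4400·0.7600 + 880.0·1100) / 5280 = 971300/5280 = 184.0 µg/L.
Travel time t = 26·1000 / 0.34 = 76470 s = 21.24 h.
1.7%/h lost → k = −ln(1 − 0.017) = 0.01715 h⁻¹.
Decay over the reach: 184.0·exp(−kt) = 184.0·0.6947 = 127.8 µg/L.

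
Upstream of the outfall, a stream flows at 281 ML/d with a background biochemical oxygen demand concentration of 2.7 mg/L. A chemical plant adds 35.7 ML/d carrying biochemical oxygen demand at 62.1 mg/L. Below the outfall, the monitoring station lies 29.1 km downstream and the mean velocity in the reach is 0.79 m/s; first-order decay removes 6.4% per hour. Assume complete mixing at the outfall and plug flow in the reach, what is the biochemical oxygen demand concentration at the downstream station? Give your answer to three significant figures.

4.78 mg/L

After mixing, C = (281.0·2.700 + 35.70·62.10) / 316.7 = 2976/316.7 = 9.396 mg/L.
Travel time t = 29.1·1000 / 0.79 = 36840 s = 10.23 h.
6.4%/h lost → k = −ln(1 − 0.064) = 0.06614 h⁻¹.
After decay, C = 9.396 × e^(−kt) = 9.396 × 0.5083 = 4.776 mg/L.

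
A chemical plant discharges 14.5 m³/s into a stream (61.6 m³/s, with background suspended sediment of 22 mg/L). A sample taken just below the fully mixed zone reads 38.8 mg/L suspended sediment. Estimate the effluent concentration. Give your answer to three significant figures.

110 mg/L

Mass balance: 61.60·22.00 + 14.50·Cₑ = 76.10·38.80
→ Cₑ = (76.10·38.80 − 61.60·22.00) / 14.50 = 110.2 mg/L.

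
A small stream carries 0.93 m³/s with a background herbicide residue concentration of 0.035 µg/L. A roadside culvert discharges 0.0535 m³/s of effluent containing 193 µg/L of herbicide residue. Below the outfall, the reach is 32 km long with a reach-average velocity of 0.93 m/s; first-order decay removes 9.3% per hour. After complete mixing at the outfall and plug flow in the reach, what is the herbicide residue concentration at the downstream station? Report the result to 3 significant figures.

Mixed concentration C = ΣQC/ΣQ = (0.9300·0.03500 + 0.05350·193.0) / 0.9835 = 10.36/0.9835 = 10.53 µg/L.
Travel time t = 32·1000 / 0.93 = 34410 s = 9.558 h.
9.3%/h lost → k = −ln(1 − 0.093) = 0.09761 h⁻¹.
After decay, C = 10.53 × e^(−kt) = 10.53 × 0.3934 = 4.143 µg/L.

4.14 µg/L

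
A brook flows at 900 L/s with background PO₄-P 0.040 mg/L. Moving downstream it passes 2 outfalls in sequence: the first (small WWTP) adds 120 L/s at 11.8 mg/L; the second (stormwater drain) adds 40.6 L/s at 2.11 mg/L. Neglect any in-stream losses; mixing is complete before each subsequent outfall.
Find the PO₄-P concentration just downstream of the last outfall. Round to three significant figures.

After outfall 1: Q = 900.0 + 120.0 = 1020 L/s; C = (900.0·0.04000 + 120.0·11.80)/1020 = 1.424 mg/L.
After outfall 2: Q = 1020 + 40.60 = 1061 L/s; C = (1020·1.424 + 40.60·2.110)/1061 = 1.450 mg/L.

1.45 mg/L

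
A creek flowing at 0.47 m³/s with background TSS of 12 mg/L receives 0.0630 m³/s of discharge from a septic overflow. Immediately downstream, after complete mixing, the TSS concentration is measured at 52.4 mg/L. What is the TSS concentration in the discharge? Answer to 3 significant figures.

354 mg/L

Mass balance: 0.4700·12.00 + 0.06300·Cₑ = 0.5330·52.40
→ Cₑ = (0.5330·52.40 − 0.4700·12.00) / 0.06300 = 353.8 mg/L.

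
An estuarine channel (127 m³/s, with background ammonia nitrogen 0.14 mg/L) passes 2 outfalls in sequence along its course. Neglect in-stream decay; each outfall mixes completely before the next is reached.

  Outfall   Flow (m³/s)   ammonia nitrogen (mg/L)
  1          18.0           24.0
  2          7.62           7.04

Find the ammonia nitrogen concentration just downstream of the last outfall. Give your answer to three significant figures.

Below outfall 1: Q → 145.0 m³/s, C = (127.0·0.1400 + 18.00·24.00)/145.0 = 3.102 mg/L.
Below outfall 2: Q → 152.6 m³/s, C = (145.0·3.102 + 7.620·7.040)/152.6 = 3.299 mg/L.

3.30 mg/L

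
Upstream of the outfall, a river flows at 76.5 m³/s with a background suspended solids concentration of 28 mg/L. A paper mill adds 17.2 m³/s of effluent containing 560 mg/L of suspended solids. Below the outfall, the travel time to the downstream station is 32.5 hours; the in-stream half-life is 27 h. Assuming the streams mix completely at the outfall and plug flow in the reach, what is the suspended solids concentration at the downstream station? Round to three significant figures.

54.6 mg/L

Mixed concentration C = ΣQC/ΣQ = (76.50·28.00 + 17.20·560.0) / 93.70 = 11770/93.70 = 125.7 mg/L.
Half-life 27 h → k = ln 2 / 27 = 0.02567 h⁻¹ = 0.6161 d⁻¹.
Applying C = C₀e^(−kt): 125.7 × 0.4342 = 54.55 mg/L.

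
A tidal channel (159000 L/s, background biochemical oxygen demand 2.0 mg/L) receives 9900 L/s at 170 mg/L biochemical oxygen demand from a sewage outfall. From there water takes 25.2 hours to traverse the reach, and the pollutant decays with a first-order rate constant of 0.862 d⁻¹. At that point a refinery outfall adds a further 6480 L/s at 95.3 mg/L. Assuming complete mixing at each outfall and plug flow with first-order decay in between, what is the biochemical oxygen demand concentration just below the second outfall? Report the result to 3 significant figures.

8.14 mg/L

After mixing, C = (159000·2.000 + 9900·170.0) / 168900 = 2001000/168900 = 11.85 mg/L; combined flow 168900 L/s.
Applying C = C₀e^(−kt): 11.85 × 0.4045 = 4.792 mg/L.
Second outfall: C = (168900·4.792 + 6480·95.30)/175400 = 8.136 mg/L.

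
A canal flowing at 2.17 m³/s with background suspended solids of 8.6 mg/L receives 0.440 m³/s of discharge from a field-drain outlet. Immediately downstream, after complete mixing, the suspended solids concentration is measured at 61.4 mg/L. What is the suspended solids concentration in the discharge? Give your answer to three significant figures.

322 mg/L

Mass balance: 2.170·8.600 + 0.4400·Cₑ = 2.610·61.40
→ Cₑ = (2.610·61.40 − 2.170·8.600) / 0.4400 = 321.8 mg/L.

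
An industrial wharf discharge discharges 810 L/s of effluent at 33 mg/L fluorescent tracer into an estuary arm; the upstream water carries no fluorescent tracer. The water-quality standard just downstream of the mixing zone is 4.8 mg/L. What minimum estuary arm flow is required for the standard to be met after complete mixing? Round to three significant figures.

Set C_mix = 4.8: (Q·0 + 810.0·33.00) / (Q + 810.0) = 4.8
→ Q = 810.0·(33.00 − 4.8)/(4.8 − 0) = 4759 L/s.

4760 L/s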